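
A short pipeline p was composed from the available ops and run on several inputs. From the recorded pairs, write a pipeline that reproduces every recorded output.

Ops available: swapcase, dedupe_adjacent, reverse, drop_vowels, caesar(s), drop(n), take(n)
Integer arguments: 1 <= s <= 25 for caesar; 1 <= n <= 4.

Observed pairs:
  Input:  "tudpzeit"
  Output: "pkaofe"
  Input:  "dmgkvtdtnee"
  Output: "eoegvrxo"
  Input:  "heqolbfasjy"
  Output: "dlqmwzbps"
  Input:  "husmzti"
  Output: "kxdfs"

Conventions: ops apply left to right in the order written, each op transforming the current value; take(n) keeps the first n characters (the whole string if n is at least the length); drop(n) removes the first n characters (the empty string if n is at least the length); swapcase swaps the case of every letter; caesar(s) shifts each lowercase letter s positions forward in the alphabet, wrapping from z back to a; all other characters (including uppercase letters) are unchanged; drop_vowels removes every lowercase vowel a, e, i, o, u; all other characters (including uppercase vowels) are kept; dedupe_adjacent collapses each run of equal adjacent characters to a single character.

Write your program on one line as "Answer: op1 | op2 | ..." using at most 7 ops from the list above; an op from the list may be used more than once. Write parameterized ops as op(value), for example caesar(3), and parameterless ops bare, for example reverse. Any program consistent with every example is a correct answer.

swapcase | reverse | swapcase | dedupe_adjacent | caesar(11) | drop(2)

Check, running the answer program on each example:
  "tudpzeit" -> "TUDPZEIT" -> "TIEZPDUT" -> "tiezpdut" -> "tiezpdut" -> "etpkaofe" -> "pkaofe"
  "dmgkvtdtnee" -> "DMGKVTDTNEE" -> "EENTDTVKGMD" -> "eentdtvkgmd" -> "entdtvkgmd" -> "pyeoegvrxo" -> "eoegvrxo"
  "heqolbfasjy" -> "HEQOLBFASJY" -> "YJSAFBLOQEH" -> "yjsafbloqeh" -> "yjsafbloqeh" -> "judlqmwzbps" -> "dlqmwzbps"
  "husmzti" -> "HUSMZTI" -> "ITZMSUH" -> "itzmsuh" -> "itzmsuh" -> "tekxdfs" -> "kxdfs"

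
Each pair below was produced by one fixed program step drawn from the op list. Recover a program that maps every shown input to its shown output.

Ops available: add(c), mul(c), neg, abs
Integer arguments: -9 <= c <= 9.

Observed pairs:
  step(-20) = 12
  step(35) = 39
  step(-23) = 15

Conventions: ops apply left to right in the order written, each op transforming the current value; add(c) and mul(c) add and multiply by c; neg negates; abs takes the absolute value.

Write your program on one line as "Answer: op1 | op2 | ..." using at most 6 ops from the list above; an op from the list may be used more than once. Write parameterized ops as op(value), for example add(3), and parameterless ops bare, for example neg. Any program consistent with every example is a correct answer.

add(6) | abs | add(-5) | neg | add(-3) | neg

Check, running the answer program on each example:
  -20 -> -14 -> 14 -> 9 -> -9 -> -12 -> 12
  35 -> 41 -> 41 -> 36 -> -36 -> -39 -> 39
  -23 -> -17 -> 17 -> 12 -> -12 -> -15 -> 15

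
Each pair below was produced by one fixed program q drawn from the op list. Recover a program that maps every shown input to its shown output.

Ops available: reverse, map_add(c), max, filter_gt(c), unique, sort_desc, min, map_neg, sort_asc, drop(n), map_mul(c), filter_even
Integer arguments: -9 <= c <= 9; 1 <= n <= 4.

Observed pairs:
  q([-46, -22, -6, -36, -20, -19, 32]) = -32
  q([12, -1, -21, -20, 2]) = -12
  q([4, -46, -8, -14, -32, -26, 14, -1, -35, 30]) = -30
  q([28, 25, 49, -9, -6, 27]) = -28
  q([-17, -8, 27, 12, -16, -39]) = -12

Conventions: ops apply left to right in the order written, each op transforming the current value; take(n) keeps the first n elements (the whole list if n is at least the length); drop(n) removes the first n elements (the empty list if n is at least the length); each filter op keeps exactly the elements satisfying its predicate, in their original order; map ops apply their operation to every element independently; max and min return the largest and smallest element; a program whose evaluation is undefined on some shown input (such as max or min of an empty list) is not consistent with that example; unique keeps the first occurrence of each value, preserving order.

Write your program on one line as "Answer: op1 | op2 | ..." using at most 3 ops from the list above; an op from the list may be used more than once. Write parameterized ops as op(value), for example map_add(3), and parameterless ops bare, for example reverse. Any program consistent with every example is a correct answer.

filter_even | map_neg | min

Check, running the answer program on each example:
  [-46, -22, -6, -36, -20, -19, 32] -> [-46, -22, -6, -36, -20, 32] -> [46, 22, 6, 36, 20, -32] -> -32
  [12, -1, -21, -20, 2] -> [12, -20, 2] -> [-12, 20, -2] -> -12
  [4, -46, -8, -14, -32, -26, 14, -1, -35, 30] -> [4, -46, -8, -14, -32, -26, 14, 30] -> [-4, 46, 8, 14, 32, 26, -14, -30] -> -30
  [28, 25, 49, -9, -6, 27] -> [28, -6] -> [-28, 6] -> -28
  [-17, -8, 27, 12, -16, -39] -> [-8, 12, -16] -> [8, -12, 16] -> -12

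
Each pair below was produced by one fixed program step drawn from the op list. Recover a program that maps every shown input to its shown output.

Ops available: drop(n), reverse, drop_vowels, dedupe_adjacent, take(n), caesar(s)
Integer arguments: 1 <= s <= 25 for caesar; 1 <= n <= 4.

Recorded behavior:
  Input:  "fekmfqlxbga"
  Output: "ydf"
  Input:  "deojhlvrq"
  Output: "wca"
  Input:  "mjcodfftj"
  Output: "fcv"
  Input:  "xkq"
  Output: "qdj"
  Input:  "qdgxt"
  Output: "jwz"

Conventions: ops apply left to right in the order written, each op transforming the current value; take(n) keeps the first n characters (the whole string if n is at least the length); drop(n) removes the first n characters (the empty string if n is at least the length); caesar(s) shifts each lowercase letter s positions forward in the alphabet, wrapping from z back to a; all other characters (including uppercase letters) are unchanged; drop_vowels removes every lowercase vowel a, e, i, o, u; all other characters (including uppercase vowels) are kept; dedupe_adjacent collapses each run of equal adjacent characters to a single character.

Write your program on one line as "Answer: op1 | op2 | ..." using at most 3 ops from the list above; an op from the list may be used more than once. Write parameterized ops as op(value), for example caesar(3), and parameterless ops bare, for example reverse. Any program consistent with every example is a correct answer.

drop_vowels | caesar(19) | take(3)

Check, running the answer program on each example:
  "fekmfqlxbga" -> "fkmfqlxbg" -> "ydfyjequz" -> "ydf"
  "deojhlvrq" -> "djhlvrq" -> "wcaeokj" -> "wca"
  "mjcodfftj" -> "mjcdfftj" -> "fcvwyymc" -> "fcv"
  "xkq" -> "xkq" -> "qdj" -> "qdj"
  "qdgxt" -> "qdgxt" -> "jwzqm" -> "jwz"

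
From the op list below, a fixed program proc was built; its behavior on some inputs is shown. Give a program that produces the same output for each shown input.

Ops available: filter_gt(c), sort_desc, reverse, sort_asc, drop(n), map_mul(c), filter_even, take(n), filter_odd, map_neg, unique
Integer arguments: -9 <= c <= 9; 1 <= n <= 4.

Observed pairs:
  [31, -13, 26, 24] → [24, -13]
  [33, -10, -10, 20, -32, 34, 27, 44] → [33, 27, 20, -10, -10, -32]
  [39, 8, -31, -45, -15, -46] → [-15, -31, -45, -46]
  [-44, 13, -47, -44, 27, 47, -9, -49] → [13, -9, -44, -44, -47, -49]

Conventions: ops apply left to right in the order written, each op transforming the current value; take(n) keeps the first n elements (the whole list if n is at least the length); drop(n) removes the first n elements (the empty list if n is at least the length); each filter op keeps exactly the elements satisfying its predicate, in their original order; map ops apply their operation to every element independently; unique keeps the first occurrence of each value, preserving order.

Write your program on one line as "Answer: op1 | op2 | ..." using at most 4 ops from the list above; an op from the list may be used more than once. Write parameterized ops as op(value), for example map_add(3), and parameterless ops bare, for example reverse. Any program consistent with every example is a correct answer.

map_neg | sort_asc | map_neg | drop(2)

Check, running the answer program on each example:
  [31, -13, 26, 24] -> [-31, 13, -26, -24] -> [-31, -26, -24, 13] -> [31, 26, 24, -13] -> [24, -13]
  [33, -10, -10, 20, -32, 34, 27, 44] -> [-33, 10, 10, -20, 32, -34, -27, -44] -> [-44, -34, -33, -27, -20, 10, 10, 32] -> [44, 34, 33, 27, 20, -10, -10, -32] -> [33, 27, 20, -10, -10, -32]
  [39, 8, -31, -45, -15, -46] -> [-39, -8, 31, 45, 15, 46] -> [-39, -8, 15, 31, 45, 46] -> [39, 8, -15, -31, -45, -46] -> [-15, -31, -45, -46]
  [-44, 13, -47, -44, 27, 47, -9, -49] -> [44, -13, 47, 44, -27, -47, 9, 49] -> [-47, -27, -13, 9, 44, 44, 47, 49] -> [47, 27, 13, -9, -44, -44, -47, -49] -> [13, -9, -44, -44, -47, -49]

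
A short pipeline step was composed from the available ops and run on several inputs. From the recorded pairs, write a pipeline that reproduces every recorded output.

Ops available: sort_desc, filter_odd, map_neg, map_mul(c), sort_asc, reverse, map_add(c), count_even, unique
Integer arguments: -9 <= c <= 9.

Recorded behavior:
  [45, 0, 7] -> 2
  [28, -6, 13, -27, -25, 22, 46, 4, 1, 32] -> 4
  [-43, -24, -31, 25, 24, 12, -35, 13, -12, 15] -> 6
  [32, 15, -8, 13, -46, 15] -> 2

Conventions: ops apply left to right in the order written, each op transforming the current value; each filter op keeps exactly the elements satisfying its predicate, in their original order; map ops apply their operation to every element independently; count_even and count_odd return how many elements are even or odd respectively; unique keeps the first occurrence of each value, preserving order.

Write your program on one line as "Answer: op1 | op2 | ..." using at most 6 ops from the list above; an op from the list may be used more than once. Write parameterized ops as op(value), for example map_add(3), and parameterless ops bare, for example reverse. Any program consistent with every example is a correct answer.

map_neg | sort_asc | reverse | unique | map_add(9) | count_even

Check, running the answer program on each example:
  [45, 0, 7] -> [-45, 0, -7] -> [-45, -7, 0] -> [0, -7, -45] -> [0, -7, -45] -> [9, 2, -36] -> 2
  [28, -6, 13, -27, -25, 22, 46, 4, 1, 32] -> [-28, 6, -13, 27, 25, -22, -46, -4, -1, -32] -> [-46, -32, -28, -22, -13, -4, -1, 6, 25, 27] -> [27, 25, 6, -1, -4, -13, -22, -28, -32, -46] -> [27, 25, 6, -1, -4, -13, -22, -28, -32, -46] -> [36, 34, 15, 8, 5, -4, -13, -19, -23, -37] -> 4
  [-43, -24, -31, 25, 24, 12, -35, 13, -12, 15] -> [43, 24, 31, -25, -24, -12, 35, -13, 12, -15] -> [-25, -24, -15, -13, -12, 12, 24, 31, 35, 43] -> [43, 35, 31, 24, 12, -12, -13, -15, -24, -25] -> [43, 35, 31, 24, 12, -12, -13, -15, -24, -25] -> [52, 44, 40, 33, 21, -3, -4, -6, -15, -16] -> 6
  [32, 15, -8, 13, -46, 15] -> [-32, -15, 8, -13, 46, -15] -> [-32, -15, -15, -13, 8, 46] -> [46, 8, -13, -15, -15, -32] -> [46, 8, -13, -15, -32] -> [55, 17, -4, -6, -23] -> 2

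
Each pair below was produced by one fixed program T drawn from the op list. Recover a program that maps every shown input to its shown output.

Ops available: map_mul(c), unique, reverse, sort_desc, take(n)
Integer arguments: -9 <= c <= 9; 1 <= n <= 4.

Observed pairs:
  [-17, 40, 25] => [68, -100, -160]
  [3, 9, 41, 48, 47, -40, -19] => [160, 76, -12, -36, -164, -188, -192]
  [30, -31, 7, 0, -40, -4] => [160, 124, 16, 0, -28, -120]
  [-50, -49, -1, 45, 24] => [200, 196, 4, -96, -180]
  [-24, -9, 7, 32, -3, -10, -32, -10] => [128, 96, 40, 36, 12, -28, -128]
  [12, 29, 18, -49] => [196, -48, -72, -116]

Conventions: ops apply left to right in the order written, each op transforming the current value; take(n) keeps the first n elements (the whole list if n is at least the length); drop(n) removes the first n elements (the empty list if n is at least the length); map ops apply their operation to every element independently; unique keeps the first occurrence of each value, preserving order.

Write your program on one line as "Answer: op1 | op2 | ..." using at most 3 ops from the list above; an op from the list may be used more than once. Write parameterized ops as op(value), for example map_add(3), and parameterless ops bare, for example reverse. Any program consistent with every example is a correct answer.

unique | map_mul(-4) | sort_desc

Check, running the answer program on each example:
  [-17, 40, 25] -> [-17, 40, 25] -> [68, -160, -100] -> [68, -100, -160]
  [3, 9, 41, 48, 47, -40, -19] -> [3, 9, 41, 48, 47, -40, -19] -> [-12, -36, -164, -192, -188, 160, 76] -> [160, 76, -12, -36, -164, -188, -192]
  [30, -31, 7, 0, -40, -4] -> [30, -31, 7, 0, -40, -4] -> [-120, 124, -28, 0, 160, 16] -> [160, 124, 16, 0, -28, -120]
  [-50, -49, -1, 45, 24] -> [-50, -49, -1, 45, 24] -> [200, 196, 4, -180, -96] -> [200, 196, 4, -96, -180]
  [-24, -9, 7, 32, -3, -10, -32, -10] -> [-24, -9, 7, 32, -3, -10, -32] -> [96, 36, -28, -128, 12, 40, 128] -> [128, 96, 40, 36, 12, -28, -128]
  [12, 29, 18, -49] -> [12, 29, 18, -49] -> [-48, -116, -72, 196] -> [196, -48, -72, -116]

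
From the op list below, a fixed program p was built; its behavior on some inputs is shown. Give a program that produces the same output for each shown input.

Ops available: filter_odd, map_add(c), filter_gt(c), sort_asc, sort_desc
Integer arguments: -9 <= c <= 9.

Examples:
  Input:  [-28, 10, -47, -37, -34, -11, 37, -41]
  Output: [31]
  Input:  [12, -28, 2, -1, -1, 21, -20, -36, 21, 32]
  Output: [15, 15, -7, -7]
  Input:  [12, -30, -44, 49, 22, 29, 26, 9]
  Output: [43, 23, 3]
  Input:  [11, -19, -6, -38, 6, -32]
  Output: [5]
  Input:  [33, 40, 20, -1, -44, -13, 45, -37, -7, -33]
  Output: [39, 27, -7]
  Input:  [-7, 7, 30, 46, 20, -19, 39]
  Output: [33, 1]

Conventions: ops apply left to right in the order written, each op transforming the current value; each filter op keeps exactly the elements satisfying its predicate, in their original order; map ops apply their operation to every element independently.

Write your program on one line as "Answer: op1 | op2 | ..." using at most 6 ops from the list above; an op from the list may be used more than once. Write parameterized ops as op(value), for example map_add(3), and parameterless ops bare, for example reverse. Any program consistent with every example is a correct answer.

filter_gt(-2) | filter_odd | sort_asc | sort_desc | map_add(-6)

Check, running the answer program on each example:
  [-28, 10, -47, -37, -34, -11, 37, -41] -> [10, 37] -> [37] -> [37] -> [37] -> [31]
  [12, -28, 2, -1, -1, 21, -20, -36, 21, 32] -> [12, 2, -1, -1, 21, 21, 32] -> [-1, -1, 21, 21] -> [-1, -1, 21, 21] -> [21, 21, -1, -1] -> [15, 15, -7, -7]
  [12, -30, -44, 49, 22, 29, 26, 9] -> [12, 49, 22, 29, 26, 9] -> [49, 29, 9] -> [9, 29, 49] -> [49, 29, 9] -> [43, 23, 3]
  [11, -19, -6, -38, 6, -32] -> [11, 6] -> [11] -> [11] -> [11] -> [5]
  [33, 40, 20, -1, -44, -13, 45, -37, -7, -33] -> [33, 40, 20, -1, 45] -> [33, -1, 45] -> [-1, 33, 45] -> [45, 33, -1] -> [39, 27, -7]
  [-7, 7, 30, 46, 20, -19, 39] -> [7, 30, 46, 20, 39] -> [7, 39] -> [7, 39] -> [39, 7] -> [33, 1]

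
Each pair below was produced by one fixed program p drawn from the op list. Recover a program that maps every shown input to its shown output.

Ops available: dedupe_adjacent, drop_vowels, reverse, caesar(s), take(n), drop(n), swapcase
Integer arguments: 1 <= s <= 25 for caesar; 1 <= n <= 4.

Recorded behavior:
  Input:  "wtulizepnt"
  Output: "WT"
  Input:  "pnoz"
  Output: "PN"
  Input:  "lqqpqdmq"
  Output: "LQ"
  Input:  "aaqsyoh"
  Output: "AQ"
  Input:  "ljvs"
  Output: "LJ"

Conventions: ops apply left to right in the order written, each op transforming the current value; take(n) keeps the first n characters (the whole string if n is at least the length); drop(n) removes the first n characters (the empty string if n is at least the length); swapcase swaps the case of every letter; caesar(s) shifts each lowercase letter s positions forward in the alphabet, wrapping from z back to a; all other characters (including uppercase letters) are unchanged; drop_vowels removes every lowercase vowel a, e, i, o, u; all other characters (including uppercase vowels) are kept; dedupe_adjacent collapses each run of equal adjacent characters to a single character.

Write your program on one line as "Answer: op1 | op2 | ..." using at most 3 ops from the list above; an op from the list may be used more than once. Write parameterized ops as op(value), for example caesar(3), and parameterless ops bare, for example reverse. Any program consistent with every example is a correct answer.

dedupe_adjacent | take(2) | swapcase

Check, running the answer program on each example:
  "wtulizepnt" -> "wtulizepnt" -> "wt" -> "WT"
  "pnoz" -> "pnoz" -> "pn" -> "PN"
  "lqqpqdmq" -> "lqpqdmq" -> "lq" -> "LQ"
  "aaqsyoh" -> "aqsyoh" -> "aq" -> "AQ"
  "ljvs" -> "ljvs" -> "lj" -> "LJ"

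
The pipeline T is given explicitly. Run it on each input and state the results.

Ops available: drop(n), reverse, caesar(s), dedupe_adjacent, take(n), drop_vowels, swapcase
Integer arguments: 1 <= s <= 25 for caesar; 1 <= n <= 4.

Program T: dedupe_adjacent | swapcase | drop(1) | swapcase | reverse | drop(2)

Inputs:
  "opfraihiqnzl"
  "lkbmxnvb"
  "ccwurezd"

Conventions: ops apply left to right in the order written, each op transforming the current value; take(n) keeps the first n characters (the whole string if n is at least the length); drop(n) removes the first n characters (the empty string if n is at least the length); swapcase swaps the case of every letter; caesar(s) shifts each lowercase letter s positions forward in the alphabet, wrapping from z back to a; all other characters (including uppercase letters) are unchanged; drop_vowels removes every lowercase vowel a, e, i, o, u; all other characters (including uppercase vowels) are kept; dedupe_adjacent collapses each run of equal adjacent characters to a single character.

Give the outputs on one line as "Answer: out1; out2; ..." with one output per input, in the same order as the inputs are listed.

Execution, op by op:
  "opfraihiqnzl" -> "opfraihiqnzl" -> "OPFRAIHIQNZL" -> "PFRAIHIQNZL" -> "pfraihiqnzl" -> "lznqihiarfp" -> "nqihiarfp"
  "lkbmxnvb" -> "lkbmxnvb" -> "LKBMXNVB" -> "KBMXNVB" -> "kbmxnvb" -> "bvnxmbk" -> "nxmbk"
  "ccwurezd" -> "cwurezd" -> "CWUREZD" -> "WUREZD" -> "wurezd" -> "dzeruw" -> "eruw"

"nqihiarfp"; "nxmbk"; "eruw"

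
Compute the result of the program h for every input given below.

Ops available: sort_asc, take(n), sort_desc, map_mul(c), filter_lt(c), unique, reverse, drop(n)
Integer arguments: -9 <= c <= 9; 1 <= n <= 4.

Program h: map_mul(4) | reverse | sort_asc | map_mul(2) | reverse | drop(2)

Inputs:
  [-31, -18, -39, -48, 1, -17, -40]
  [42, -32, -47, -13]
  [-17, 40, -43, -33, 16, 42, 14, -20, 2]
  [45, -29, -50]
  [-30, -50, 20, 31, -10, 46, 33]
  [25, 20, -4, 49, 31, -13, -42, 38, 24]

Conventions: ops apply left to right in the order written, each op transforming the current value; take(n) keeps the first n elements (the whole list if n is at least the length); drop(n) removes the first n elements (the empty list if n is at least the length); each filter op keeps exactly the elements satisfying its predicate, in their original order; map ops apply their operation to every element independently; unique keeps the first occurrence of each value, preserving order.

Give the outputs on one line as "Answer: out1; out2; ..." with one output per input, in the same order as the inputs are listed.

Execution, op by op:
  [-31, -18, -39, -48, 1, -17, -40] -> [-124, -72, -156, -192, 4, -68, -160] -> [-160, -68, 4, -192, -156, -72, -124] -> [-192, -160, -156, -124, -72, -68, 4] -> [-384, -320, -312, -248, -144, -136, 8] -> [8, -136, -144, -248, -312, -320, -384] -> [-144, -248, -312, -320, -384]
  [42, -32, -47, -13] -> [168, -128, -188, -52] -> [-52, -188, -128, 168] -> [-188, -128, -52, 168] -> [-376, -256, -104, 336] -> [336, -104, -256, -376] -> [-256, -376]
  [-17, 40, -43, -33, 16, 42, 14, -20, 2] -> [-68, 160, -172, -132, 64, 168, 56, -80, 8] -> [8, -80, 56, 168, 64, -132, -172, 160, -68] -> [-172, -132, -80, -68, 8, 56, 64, 160, 168] -> [-344, -264, -160, -136, 16, 112, 128, 320, 336] -> [336, 320, 128, 112, 16, -136, -160, -264, -344] -> [128, 112, 16, -136, -160, -264, -344]
  [45, -29, -50] -> [180, -116, -200] -> [-200, -116, 180] -> [-200, -116, 180] -> [-400, -232, 360] -> [360, -232, -400] -> [-400]
  [-30, -50, 20, 31, -10, 46, 33] -> [-120, -200, 80, 124, -40, 184, 132] -> [132, 184, -40, 124, 80, -200, -120] -> [-200, -120, -40, 80, 124, 132, 184] -> [-400, -240, -80, 160, 248, 264, 368] -> [368, 264, 248, 160, -80, -240, -400] -> [248, 160, -80, -240, -400]
  [25, 20, -4, 49, 31, -13, -42, 38, 24] -> [100, 80, -16, 196, 124, -52, -168, 152, 96] -> [96, 152, -168, -52, 124, 196, -16, 80, 100] -> [-168, -52, -16, 80, 96, 100, 124, 152, 196] -> [-336, -104, -32, 160, 192, 200, 248, 304, 392] -> [392, 304, 248, 200, 192, 160, -32, -104, -336] -> [248, 200, 192, 160, -32, -104, -336]

[-144, -248, -312, -320, -384]; [-256, -376]; [128, 112, 16, -136, -160, -264, -344]; [-400]; [248, 160, -80, -240, -400]; [248, 200, 192, 160, -32, -104, -336]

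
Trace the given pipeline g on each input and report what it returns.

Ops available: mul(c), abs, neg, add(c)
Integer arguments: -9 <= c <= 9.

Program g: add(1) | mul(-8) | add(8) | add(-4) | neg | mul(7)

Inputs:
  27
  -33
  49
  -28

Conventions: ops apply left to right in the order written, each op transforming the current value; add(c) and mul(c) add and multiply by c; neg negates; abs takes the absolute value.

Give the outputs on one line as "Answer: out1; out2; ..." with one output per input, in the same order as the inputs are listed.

Execution, op by op:
  27 -> 28 -> -224 -> -216 -> -220 -> 220 -> 1540
  -33 -> -32 -> 256 -> 264 -> 260 -> -260 -> -1820
  49 -> 50 -> -400 -> -392 -> -396 -> 396 -> 2772
  -28 -> -27 -> 216 -> 224 -> 220 -> -220 -> -1540

1540; -1820; 2772; -1540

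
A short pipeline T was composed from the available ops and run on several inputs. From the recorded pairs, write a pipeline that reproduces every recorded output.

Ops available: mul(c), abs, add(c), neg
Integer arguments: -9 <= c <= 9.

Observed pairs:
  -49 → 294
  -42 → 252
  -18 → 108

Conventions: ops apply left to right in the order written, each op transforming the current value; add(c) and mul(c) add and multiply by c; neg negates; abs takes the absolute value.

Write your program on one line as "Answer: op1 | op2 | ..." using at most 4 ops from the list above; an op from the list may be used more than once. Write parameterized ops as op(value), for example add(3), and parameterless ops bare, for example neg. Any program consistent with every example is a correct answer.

neg | mul(-6) | abs

Check, running the answer program on each example:
  -49 -> 49 -> -294 -> 294
  -42 -> 42 -> -252 -> 252
  -18 -> 18 -> -108 -> 108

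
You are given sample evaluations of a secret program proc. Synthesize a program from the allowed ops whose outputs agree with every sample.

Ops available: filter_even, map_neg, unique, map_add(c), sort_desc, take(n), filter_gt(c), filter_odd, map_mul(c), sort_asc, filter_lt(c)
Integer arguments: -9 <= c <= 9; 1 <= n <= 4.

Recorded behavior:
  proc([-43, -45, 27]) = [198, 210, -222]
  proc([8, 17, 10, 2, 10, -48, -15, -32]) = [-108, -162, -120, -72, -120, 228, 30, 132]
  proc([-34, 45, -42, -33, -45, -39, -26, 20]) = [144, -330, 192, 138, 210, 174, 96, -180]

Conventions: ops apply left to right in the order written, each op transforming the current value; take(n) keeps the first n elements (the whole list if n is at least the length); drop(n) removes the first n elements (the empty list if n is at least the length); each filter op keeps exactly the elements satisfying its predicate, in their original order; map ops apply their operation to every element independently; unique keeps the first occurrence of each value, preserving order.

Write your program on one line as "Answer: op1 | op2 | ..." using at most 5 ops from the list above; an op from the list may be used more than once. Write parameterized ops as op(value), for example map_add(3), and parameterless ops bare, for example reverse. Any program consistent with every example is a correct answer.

map_add(9) | map_add(1) | map_neg | map_mul(6)

Check, running the answer program on each example:
  [-43, -45, 27] -> [-34, -36, 36] -> [-33, -35, 37] -> [33, 35, -37] -> [198, 210, -222]
  [8, 17, 10, 2, 10, -48, -15, -32] -> [17, 26, 19, 11, 19, -39, -6, -23] -> [18, 27, 20, 12, 20, -38, -5, -22] -> [-18, -27, -20, -12, -20, 38, 5, 22] -> [-108, -162, -120, -72, -120, 228, 30, 132]
  [-34, 45, -42, -33, -45, -39, -26, 20] -> [-25, 54, -33, -24, -36, -30, -17, 29] -> [-24, 55, -32, -23, -35, -29, -16, 30] -> [24, -55, 32, 23, 35, 29, 16, -30] -> [144, -330, 192, 138, 210, 174, 96, -180]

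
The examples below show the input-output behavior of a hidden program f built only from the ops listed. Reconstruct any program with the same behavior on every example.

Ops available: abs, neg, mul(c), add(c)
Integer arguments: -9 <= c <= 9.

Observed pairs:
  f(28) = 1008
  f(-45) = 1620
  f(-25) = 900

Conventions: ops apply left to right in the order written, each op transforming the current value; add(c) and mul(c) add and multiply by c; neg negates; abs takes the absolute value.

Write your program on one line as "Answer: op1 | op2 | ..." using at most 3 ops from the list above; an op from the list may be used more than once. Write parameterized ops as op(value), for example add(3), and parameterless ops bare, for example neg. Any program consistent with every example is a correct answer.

abs | mul(4) | mul(9)

Check, running the answer program on each example:
  28 -> 28 -> 112 -> 1008
  -45 -> 45 -> 180 -> 1620
  -25 -> 25 -> 100 -> 900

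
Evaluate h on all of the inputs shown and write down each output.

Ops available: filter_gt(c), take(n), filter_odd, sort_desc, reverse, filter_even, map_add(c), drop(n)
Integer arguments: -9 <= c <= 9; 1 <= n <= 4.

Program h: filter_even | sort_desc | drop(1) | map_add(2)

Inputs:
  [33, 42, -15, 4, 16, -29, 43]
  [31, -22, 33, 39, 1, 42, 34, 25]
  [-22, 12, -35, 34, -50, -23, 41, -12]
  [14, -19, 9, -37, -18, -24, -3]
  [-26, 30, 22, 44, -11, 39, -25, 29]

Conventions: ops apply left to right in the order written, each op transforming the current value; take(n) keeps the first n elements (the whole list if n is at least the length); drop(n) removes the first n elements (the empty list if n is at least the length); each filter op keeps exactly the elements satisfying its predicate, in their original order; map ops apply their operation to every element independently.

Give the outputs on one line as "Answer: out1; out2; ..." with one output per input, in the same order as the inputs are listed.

[18, 6]; [36, -20]; [14, -10, -20, -48]; [-16, -22]; [32, 24, -24]

Execution, op by op:
  [33, 42, -15, 4, 16, -29, 43] -> [42, 4, 16] -> [42, 16, 4] -> [16, 4] -> [18, 6]
  [31, -22, 33, 39, 1, 42, 34, 25] -> [-22, 42, 34] -> [42, 34, -22] -> [34, -22] -> [36, -20]
  [-22, 12, -35, 34, -50, -23, 41, -12] -> [-22, 12, 34, -50, -12] -> [34, 12, -12, -22, -50] -> [12, -12, -22, -50] -> [14, -10, -20, -48]
  [14, -19, 9, -37, -18, -24, -3] -> [14, -18, -24] -> [14, -18, -24] -> [-18, -24] -> [-16, -22]
  [-26, 30, 22, 44, -11, 39, -25, 29] -> [-26, 30, 22, 44] -> [44, 30, 22, -26] -> [30, 22, -26] -> [32, 24, -24]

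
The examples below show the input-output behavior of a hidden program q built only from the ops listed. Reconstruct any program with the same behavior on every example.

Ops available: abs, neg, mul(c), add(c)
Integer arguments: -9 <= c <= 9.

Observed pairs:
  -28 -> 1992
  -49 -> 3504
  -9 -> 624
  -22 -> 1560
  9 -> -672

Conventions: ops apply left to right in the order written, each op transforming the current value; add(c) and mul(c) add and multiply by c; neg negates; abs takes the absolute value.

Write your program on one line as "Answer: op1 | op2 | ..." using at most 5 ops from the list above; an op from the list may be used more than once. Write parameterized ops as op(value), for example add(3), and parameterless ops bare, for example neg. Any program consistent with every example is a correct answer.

mul(-2) | mul(6) | add(-4) | mul(6)

Check, running the answer program on each example:
  -28 -> 56 -> 336 -> 332 -> 1992
  -49 -> 98 -> 588 -> 584 -> 3504
  -9 -> 18 -> 108 -> 104 -> 624
  -22 -> 44 -> 264 -> 260 -> 1560
  9 -> -18 -> -108 -> -112 -> -672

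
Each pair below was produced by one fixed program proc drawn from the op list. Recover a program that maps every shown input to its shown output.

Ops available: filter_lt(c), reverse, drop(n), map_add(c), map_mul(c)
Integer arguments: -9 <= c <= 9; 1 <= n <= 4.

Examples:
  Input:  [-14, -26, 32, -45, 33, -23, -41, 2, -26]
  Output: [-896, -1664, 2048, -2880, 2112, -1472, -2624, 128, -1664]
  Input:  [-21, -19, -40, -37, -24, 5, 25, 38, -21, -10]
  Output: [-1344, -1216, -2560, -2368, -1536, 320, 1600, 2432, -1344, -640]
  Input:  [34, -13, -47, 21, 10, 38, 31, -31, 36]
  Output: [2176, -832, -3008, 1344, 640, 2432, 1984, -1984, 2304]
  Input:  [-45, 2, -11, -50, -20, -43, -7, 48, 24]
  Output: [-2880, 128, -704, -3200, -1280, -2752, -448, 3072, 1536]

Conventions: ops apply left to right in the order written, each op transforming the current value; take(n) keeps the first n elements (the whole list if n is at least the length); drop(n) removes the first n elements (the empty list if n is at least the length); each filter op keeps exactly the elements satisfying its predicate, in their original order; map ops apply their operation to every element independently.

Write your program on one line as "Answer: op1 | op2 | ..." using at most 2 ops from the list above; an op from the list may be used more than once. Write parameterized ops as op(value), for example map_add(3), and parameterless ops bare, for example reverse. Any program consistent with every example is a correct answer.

map_mul(8) | map_mul(8)

Check, running the answer program on each example:
  [-14, -26, 32, -45, 33, -23, -41, 2, -26] -> [-112, -208, 256, -360, 264, -184, -328, 16, -208] -> [-896, -1664, 2048, -2880, 2112, -1472, -2624, 128, -1664]
  [-21, -19, -40, -37, -24, 5, 25, 38, -21, -10] -> [-168, -152, -320, -296, -192, 40, 200, 304, -168, -80] -> [-1344, -1216, -2560, -2368, -1536, 320, 1600, 2432, -1344, -640]
  [34, -13, -47, 21, 10, 38, 31, -31, 36] -> [272, -104, -376, 168, 80, 304, 248, -248, 288] -> [2176, -832, -3008, 1344, 640, 2432, 1984, -1984, 2304]
  [-45, 2, -11, -50, -20, -43, -7, 48, 24] -> [-360, 16, -88, -400, -160, -344, -56, 384, 192] -> [-2880, 128, -704, -3200, -1280, -2752, -448, 3072, 1536]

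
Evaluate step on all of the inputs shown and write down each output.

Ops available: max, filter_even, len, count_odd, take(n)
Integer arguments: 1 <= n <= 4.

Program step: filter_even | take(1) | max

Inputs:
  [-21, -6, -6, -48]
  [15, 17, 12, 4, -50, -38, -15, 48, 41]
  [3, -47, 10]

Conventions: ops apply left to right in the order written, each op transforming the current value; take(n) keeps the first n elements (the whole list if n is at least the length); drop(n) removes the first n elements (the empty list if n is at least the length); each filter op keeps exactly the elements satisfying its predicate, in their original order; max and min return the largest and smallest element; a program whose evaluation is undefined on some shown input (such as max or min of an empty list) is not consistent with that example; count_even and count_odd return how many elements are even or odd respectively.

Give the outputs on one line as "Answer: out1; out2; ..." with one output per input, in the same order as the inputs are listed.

Execution, op by op:
  [-21, -6, -6, -48] -> [-6, -6, -48] -> [-6] -> -6
  [15, 17, 12, 4, -50, -38, -15, 48, 41] -> [12, 4, -50, -38, 48] -> [12] -> 12
  [3, -47, 10] -> [10] -> [10] -> 10

-6; 12; 10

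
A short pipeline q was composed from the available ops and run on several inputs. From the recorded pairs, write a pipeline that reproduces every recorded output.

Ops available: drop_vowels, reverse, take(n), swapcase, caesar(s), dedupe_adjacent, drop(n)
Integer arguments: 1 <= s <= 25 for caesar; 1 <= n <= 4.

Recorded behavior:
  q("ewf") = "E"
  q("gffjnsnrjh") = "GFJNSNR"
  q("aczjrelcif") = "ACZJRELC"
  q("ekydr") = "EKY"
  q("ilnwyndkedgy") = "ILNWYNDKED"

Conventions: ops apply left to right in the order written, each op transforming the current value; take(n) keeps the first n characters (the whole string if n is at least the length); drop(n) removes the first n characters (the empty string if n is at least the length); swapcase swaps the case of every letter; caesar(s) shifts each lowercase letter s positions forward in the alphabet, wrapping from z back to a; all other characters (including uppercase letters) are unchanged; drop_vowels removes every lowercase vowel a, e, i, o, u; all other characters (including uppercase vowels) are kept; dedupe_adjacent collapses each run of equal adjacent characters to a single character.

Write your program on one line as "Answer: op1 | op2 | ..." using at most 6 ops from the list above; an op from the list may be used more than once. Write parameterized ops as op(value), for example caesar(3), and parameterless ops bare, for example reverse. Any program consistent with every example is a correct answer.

dedupe_adjacent | swapcase | reverse | drop(2) | reverse

Check, running the answer program on each example:
  "ewf" -> "ewf" -> "EWF" -> "FWE" -> "E" -> "E"
  "gffjnsnrjh" -> "gfjnsnrjh" -> "GFJNSNRJH" -> "HJRNSNJFG" -> "RNSNJFG" -> "GFJNSNR"
  "aczjrelcif" -> "aczjrelcif" -> "ACZJRELCIF" -> "FICLERJZCA" -> "CLERJZCA" -> "ACZJRELC"
  "ekydr" -> "ekydr" -> "EKYDR" -> "RDYKE" -> "YKE" -> "EKY"
  "ilnwyndkedgy" -> "ilnwyndkedgy" -> "ILNWYNDKEDGY" -> "YGDEKDNYWNLI" -> "DEKDNYWNLI" -> "ILNWYNDKED"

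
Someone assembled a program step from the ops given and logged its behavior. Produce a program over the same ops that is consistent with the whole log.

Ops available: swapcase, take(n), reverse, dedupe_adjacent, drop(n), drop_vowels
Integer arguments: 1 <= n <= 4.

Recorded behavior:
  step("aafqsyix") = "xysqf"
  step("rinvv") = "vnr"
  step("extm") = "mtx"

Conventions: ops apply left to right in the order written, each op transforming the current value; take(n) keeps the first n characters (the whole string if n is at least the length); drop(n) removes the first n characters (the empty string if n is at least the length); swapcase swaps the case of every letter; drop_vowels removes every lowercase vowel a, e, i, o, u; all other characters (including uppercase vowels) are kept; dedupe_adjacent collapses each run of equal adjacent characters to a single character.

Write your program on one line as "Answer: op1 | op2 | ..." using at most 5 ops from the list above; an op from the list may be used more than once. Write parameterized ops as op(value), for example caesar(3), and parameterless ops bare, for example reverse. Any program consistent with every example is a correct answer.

swapcase | reverse | swapcase | drop_vowels | dedupe_adjacent

Check, running the answer program on each example:
  "aafqsyix" -> "AAFQSYIX" -> "XIYSQFAA" -> "xiysqfaa" -> "xysqf" -> "xysqf"
  "rinvv" -> "RINVV" -> "VVNIR" -> "vvnir" -> "vvnr" -> "vnr"
  "extm" -> "EXTM" -> "MTXE" -> "mtxe" -> "mtx" -> "mtx"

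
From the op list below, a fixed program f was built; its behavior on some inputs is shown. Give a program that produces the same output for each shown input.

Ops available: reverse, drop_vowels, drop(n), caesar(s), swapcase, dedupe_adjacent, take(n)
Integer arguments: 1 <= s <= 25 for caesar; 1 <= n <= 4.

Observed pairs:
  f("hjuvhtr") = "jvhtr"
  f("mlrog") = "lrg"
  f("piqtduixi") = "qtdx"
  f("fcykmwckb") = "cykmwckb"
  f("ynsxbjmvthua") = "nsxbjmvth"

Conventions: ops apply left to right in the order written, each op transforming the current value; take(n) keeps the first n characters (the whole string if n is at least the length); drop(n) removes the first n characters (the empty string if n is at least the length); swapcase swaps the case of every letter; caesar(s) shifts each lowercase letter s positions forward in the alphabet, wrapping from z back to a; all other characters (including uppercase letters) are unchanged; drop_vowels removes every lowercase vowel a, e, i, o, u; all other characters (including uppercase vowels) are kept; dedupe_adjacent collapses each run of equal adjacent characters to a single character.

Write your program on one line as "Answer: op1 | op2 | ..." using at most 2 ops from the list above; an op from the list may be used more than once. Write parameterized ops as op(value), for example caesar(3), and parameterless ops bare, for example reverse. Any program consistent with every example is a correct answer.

drop_vowels | drop(1)

Check, running the answer program on each example:
  "hjuvhtr" -> "hjvhtr" -> "jvhtr"
  "mlrog" -> "mlrg" -> "lrg"
  "piqtduixi" -> "pqtdx" -> "qtdx"
  "fcykmwckb" -> "fcykmwckb" -> "cykmwckb"
  "ynsxbjmvthua" -> "ynsxbjmvth" -> "nsxbjmvth"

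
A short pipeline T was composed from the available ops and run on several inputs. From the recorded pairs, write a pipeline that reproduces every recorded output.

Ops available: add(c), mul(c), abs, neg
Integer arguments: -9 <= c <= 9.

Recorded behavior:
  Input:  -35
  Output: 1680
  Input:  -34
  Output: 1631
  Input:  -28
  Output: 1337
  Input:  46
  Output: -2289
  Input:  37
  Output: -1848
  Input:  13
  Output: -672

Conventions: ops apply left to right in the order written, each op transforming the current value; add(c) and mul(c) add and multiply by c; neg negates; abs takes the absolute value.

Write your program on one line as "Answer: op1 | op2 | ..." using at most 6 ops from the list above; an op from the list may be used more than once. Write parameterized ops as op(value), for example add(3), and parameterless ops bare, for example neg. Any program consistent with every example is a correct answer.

neg | mul(-7) | add(5) | neg | mul(7)

Check, running the answer program on each example:
  -35 -> 35 -> -245 -> -240 -> 240 -> 1680
  -34 -> 34 -> -238 -> -233 -> 233 -> 1631
  -28 -> 28 -> -196 -> -191 -> 191 -> 1337
  46 -> -46 -> 322 -> 327 -> -327 -> -2289
  37 -> -37 -> 259 -> 264 -> -264 -> -1848
  13 -> -13 -> 91 -> 96 -> -96 -> -672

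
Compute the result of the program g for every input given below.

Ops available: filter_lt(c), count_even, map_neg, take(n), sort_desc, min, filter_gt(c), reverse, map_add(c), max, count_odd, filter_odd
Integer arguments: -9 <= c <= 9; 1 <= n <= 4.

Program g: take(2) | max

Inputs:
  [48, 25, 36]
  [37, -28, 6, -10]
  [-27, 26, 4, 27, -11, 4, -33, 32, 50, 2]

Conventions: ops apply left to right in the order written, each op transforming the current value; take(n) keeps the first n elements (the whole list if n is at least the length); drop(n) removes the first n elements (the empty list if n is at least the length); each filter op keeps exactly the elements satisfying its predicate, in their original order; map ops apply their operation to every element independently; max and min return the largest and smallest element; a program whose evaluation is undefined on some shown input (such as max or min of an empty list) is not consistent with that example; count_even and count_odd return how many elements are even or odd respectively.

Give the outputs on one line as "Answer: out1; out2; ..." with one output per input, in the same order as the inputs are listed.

Execution, op by op:
  [48, 25, 36] -> [48, 25] -> 48
  [37, -28, 6, -10] -> [37, -28] -> 37
  [-27, 26, 4, 27, -11, 4, -33, 32, 50, 2] -> [-27, 26] -> 26

48; 37; 26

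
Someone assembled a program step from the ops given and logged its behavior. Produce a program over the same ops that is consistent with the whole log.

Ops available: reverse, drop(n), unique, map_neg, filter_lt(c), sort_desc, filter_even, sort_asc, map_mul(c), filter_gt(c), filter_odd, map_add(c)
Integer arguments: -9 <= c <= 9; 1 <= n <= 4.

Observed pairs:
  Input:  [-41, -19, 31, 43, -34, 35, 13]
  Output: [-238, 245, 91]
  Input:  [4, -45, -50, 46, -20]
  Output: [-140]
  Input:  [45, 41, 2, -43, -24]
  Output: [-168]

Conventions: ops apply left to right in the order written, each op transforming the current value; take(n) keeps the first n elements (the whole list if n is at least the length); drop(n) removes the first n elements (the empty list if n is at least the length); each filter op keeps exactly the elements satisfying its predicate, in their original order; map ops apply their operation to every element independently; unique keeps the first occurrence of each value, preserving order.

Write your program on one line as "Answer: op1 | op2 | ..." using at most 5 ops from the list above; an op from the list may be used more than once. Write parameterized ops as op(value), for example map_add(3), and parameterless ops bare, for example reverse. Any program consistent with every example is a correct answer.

map_neg | map_mul(7) | map_neg | drop(3) | drop(1)

Check, running the answer program on each example:
  [-41, -19, 31, 43, -34, 35, 13] -> [41, 19, -31, -43, 34, -35, -13] -> [287, 133, -217, -301, 238, -245, -91] -> [-287, -133, 217, 301, -238, 245, 91] -> [301, -238, 245, 91] -> [-238, 245, 91]
  [4, -45, -50, 46, -20] -> [-4, 45, 50, -46, 20] -> [-28, 315, 350, -322, 140] -> [28, -315, -350, 322, -140] -> [322, -140] -> [-140]
  [45, 41, 2, -43, -24] -> [-45, -41, -2, 43, 24] -> [-315, -287, -14, 301, 168] -> [315, 287, 14, -301, -168] -> [-301, -168] -> [-168]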